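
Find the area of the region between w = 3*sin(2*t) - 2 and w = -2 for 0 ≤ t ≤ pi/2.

3

On [0, pi/2], (3*sin(2*t) - 2) - (-2) = 3*sin(2*t) is ≥ 0 throughout, so the area is a single integral of |3*sin(2*t)|.
∫[0,pi/2] (3*sin(2*t)) dt = 3.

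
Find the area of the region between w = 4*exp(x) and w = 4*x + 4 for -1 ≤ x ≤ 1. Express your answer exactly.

-8 - 4*exp(-1) + 4*exp(1)

On [-1, 1], (4*exp(x)) - (4*x + 4) = -4*x + 4*exp(x) - 4 is ≥ 0 throughout, so the area is a single integral of |-4*x + 4*exp(x) - 4|.
∫[-1,1] (-4*x + 4*exp(x) - 4) dx = -8 - 4*exp(-1) + 4*exp(1).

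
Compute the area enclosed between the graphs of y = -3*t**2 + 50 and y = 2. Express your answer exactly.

Set the curves equal: -3*t**2 + 50 = 2, so -3*t**2 + 48 = 0, which factors as -3*(t - 4)*(t + 4) = 0. The curves meet at t = -4, 4.
On [-4, 4], y = -3*t**2 + 50 is on top; that piece has area ∫[-4,4] (-3*t**2 + 48) dt = 256.

256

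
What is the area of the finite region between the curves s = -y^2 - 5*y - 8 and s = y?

4/3

Both boundary curves give s as a function of y, so integrate with respect to y. Setting them equal: -y^2 - 6*y - 8 = 0, i.e. -(y + 2)*(y + 4) = 0, so they meet at y = -4, -2.
For y in [-4, -2], s = -y^2 - 5*y - 8 is on the right; area = ∫[-4,-2] (-y^2 - 6*y - 8) dy = 4/3.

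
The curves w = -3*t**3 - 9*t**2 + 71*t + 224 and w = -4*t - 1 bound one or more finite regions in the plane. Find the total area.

Set the curves equal: -3*t**3 - 9*t**2 + 71*t + 224 = -4*t - 1, so -3*t**3 - 9*t**2 + 75*t + 225 = 0, which factors as -3*(t - 5)*(t + 3)*(t + 5) = 0. The curves meet at t = -5, -3, 5.
On [-5, -3], w = -4*t - 1 is on top; that piece has area ∫[-5,-3] (-(-3*t**3 - 9*t**2 + 75*t + 225)) dt = 36.
On [-3, 5], w = -3*t**3 - 9*t**2 + 71*t + 224 is on top; that piece has area ∫[-3,5] (-3*t**3 - 9*t**2 + 75*t + 225) dt = 1536.
Total enclosed area = 36 + 1536 = 1572.

1572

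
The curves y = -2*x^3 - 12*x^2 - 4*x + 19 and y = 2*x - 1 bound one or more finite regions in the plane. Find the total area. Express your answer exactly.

81

Set the curves equal: -2*x^3 - 12*x^2 - 4*x + 19 = 2*x - 1, so -2*x^3 - 12*x^2 - 6*x + 20 = 0, which factors as -2*(x - 1)*(x + 2)*(x + 5) = 0. The curves meet at x = -5, -2, 1.
On [-5, -2], y = 2*x - 1 is on top; that piece has area ∫[-5,-2] (-(-2*x^3 - 12*x^2 - 6*x + 20)) dx = 81/2.
On [-2, 1], y = -2*x^3 - 12*x^2 - 4*x + 19 is on top; that piece has area ∫[-2,1] (-2*x^3 - 12*x^2 - 6*x + 20) dx = 81/2.
Total enclosed area = 81/2 + 81/2 = 81.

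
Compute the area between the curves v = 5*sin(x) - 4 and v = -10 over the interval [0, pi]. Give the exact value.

10 + 6*pi

On [0, pi], (5*sin(x) - 4) - (-10) = 5*sin(x) + 6 is ≥ 0 throughout, so the area is a single integral of |5*sin(x) + 6|.
∫[0,pi] (5*sin(x) + 6) dx = 10 + 6*pi.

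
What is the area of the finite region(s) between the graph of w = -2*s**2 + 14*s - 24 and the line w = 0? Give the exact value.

The curve meets the s-axis where -2*s**2 + 14*s - 24 = 0, i.e. -2*(s - 4)*(s - 3) = 0, at s = 3, 4.
On [3, 4] the curve lies above the axis; ∫[3,4] (-2*s**2 + 14*s - 24) ds = 1/3, giving area 1/3.

1/3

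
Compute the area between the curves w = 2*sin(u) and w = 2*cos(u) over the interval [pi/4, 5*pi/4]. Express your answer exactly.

4*sqrt(2)

On [pi/4, 5*pi/4], (2*sin(u)) - (2*cos(u)) = 2*sin(u) - 2*cos(u) is ≥ 0 throughout, so the area is a single integral of |2*sin(u) - 2*cos(u)|.
∫[pi/4,5*pi/4] (2*sin(u) - 2*cos(u)) du = 4*sqrt(2).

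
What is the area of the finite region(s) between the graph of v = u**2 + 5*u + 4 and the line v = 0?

The curve meets the u-axis where u**2 + 5*u + 4 = 0, i.e. (u + 1)*(u + 4) = 0, at u = -4, -1.
On [-4, -1] the curve lies below the axis; ∫[-4,-1] (u**2 + 5*u + 4) du = -9/2, giving area 9/2.

9/2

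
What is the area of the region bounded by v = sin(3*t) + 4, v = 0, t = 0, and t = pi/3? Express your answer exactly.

On [0, pi/3], (sin(3*t) + 4) - (0) = sin(3*t) + 4 is ≥ 0 throughout, so the area is a single integral of |sin(3*t) + 4|.
∫[0,pi/3] (sin(3*t) + 4) dt = 2/3 + 4*pi/3.

2/3 + 4*pi/3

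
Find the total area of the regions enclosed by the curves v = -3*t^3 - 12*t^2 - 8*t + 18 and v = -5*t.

Set the curves equal: -3*t^3 - 12*t^2 - 8*t + 18 = -5*t, so -3*t^3 - 12*t^2 - 3*t + 18 = 0, which factors as -3*(t - 1)*(t + 2)*(t + 3) = 0. The curves meet at t = -3, -2, 1.
On [-3, -2], v = -5*t is on top; that piece has area ∫[-3,-2] (-(-3*t^3 - 12*t^2 - 3*t + 18)) dt = 7/4.
On [-2, 1], v = -3*t^3 - 12*t^2 - 8*t + 18 is on top; that piece has area ∫[-2,1] (-3*t^3 - 12*t^2 - 3*t + 18) dt = 135/4.
Total enclosed area = 7/4 + 135/4 = 71/2.

71/2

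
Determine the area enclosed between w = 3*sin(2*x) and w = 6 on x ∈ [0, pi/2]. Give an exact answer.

On [0, pi/2], (3*sin(2*x)) - (6) = 3*sin(2*x) - 6 is ≤ 0 throughout, so the area is a single integral of |3*sin(2*x) - 6|.
∫[0,pi/2] (3*sin(2*x) - 6) dx = 3 - 3*pi; the area of that piece is -3 + 3*pi.

-3 + 3*pi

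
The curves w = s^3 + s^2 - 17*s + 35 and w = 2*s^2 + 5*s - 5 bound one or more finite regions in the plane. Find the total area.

Set the curves equal: s^3 + s^2 - 17*s + 35 = 2*s^2 + 5*s - 5, so s^3 - s^2 - 22*s + 40 = 0, which factors as (s - 4)*(s - 2)*(s + 5) = 0. The curves meet at s = -5, 2, 4.
On [-5, 2], w = s^3 + s^2 - 17*s + 35 is on top; that piece has area ∫[-5,2] (s^3 - s^2 - 22*s + 40) ds = 3773/12.
On [2, 4], w = 2*s^2 + 5*s - 5 is on top; that piece has area ∫[2,4] (-(s^3 - s^2 - 22*s + 40)) ds = 32/3.
Total enclosed area = 3773/12 + 32/3 = 3901/12.

3901/12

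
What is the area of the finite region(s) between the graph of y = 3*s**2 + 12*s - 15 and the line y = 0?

The curve meets the s-axis where 3*s**2 + 12*s - 15 = 0, i.e. 3*(s - 1)*(s + 5) = 0, at s = -5, 1.
On [-5, 1] the curve lies below the axis; ∫[-5,1] (3*s**2 + 12*s - 15) ds = -108, giving area 108.

108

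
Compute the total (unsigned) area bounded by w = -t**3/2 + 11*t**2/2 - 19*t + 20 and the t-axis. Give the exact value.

The curve meets the t-axis where -t**3/2 + 11*t**2/2 - 19*t + 20 = 0, i.e. -(t - 5)*(t - 4)*(t - 2)/2 = 0, at t = 2, 4, 5.
On [2, 4] the curve lies below the axis; ∫[2,4] (-t**3/2 + 11*t**2/2 - 19*t + 20) dt = -4/3, giving area 4/3.
On [4, 5] the curve lies above the axis; ∫[4,5] (-t**3/2 + 11*t**2/2 - 19*t + 20) dt = 5/24, giving area 5/24.
Total area = 4/3 + 5/24 = 37/24.

37/24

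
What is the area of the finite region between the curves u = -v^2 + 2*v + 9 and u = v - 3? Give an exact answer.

Both boundary curves give u as a function of v, so integrate with respect to v. Setting them equal: -v^2 + v + 12 = 0, i.e. -(v - 4)*(v + 3) = 0, so they meet at v = -3, 4.
For v in [-3, 4], u = -v^2 + 2*v + 9 is on the right; area = ∫[-3,4] (-v^2 + v + 12) dv = 343/6.

343/6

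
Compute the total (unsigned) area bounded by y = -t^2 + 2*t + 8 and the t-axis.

36

The curve meets the t-axis where -t^2 + 2*t + 8 = 0, i.e. -(t - 4)*(t + 2) = 0, at t = -2, 4.
On [-2, 4] the curve lies above the axis; ∫[-2,4] (-t^2 + 2*t + 8) dt = 36, giving area 36.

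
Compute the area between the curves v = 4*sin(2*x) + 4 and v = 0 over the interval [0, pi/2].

On [0, pi/2], (4*sin(2*x) + 4) - (0) = 4*sin(2*x) + 4 is ≥ 0 throughout, so the area is a single integral of |4*sin(2*x) + 4|.
∫[0,pi/2] (4*sin(2*x) + 4) dx = 4 + 2*pi.

4 + 2*pi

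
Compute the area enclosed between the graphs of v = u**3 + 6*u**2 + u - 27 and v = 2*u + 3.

407/4

Set the curves equal: u**3 + 6*u**2 + u - 27 = 2*u + 3, so u**3 + 6*u**2 - u - 30 = 0, which factors as (u - 2)*(u + 3)*(u + 5) = 0. The curves meet at u = -5, -3, 2.
On [-5, -3], v = u**3 + 6*u**2 + u - 27 is on top; that piece has area ∫[-5,-3] (u**3 + 6*u**2 - u - 30) du = 8.
On [-3, 2], v = 2*u + 3 is on top; that piece has area ∫[-3,2] (-(u**3 + 6*u**2 - u - 30)) du = 375/4.
Total enclosed area = 8 + 375/4 = 407/4.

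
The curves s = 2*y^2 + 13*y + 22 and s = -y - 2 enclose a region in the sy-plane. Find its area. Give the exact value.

Both boundary curves give s as a function of y, so integrate with respect to y. Setting them equal: 2*y^2 + 14*y + 24 = 0, i.e. 2*(y + 3)*(y + 4) = 0, so they meet at y = -4, -3.
For y in [-4, -3], s = 2*y^2 + 13*y + 22 is on the left; area = ∫[-4,-3] (-(2*y^2 + 14*y + 24)) dy = 1/3.

1/3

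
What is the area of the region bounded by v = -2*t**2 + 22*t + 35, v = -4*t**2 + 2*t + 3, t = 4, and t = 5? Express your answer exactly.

488/3

On [4, 5], (-2*t**2 + 22*t + 35) - (-4*t**2 + 2*t + 3) = 2*t**2 + 20*t + 32 is ≥ 0 throughout, so the area is a single integral of |2*t**2 + 20*t + 32|.
∫[4,5] (2*t**2 + 20*t + 32) dt = 488/3.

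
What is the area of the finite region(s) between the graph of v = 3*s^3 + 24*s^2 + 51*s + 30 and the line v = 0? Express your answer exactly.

The curve meets the s-axis where 3*s^3 + 24*s^2 + 51*s + 30 = 0, i.e. 3*(s + 1)*(s + 2)*(s + 5) = 0, at s = -5, -2, -1.
On [-5, -2] the curve lies above the axis; ∫[-5,-2] (3*s^3 + 24*s^2 + 51*s + 30) ds = 135/4, giving area 135/4.
On [-2, -1] the curve lies below the axis; ∫[-2,-1] (3*s^3 + 24*s^2 + 51*s + 30) ds = -7/4, giving area 7/4.
Total area = 135/4 + 7/4 = 71/2.

71/2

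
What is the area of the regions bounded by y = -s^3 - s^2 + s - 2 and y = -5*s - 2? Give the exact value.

253/12

Set the curves equal: -s^3 - s^2 + s - 2 = -5*s - 2, so -s^3 - s^2 + 6*s = 0, which factors as -s*(s - 2)*(s + 3) = 0. The curves meet at s = -3, 0, 2.
On [-3, 0], y = -5*s - 2 is on top; that piece has area ∫[-3,0] (-(-s^3 - s^2 + 6*s)) ds = 63/4.
On [0, 2], y = -s^3 - s^2 + s - 2 is on top; that piece has area ∫[0,2] (-s^3 - s^2 + 6*s) ds = 16/3.
Total enclosed area = 63/4 + 16/3 = 253/12.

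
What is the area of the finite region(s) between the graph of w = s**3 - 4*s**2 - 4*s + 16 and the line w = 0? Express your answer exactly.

148/3

The curve meets the s-axis where s**3 - 4*s**2 - 4*s + 16 = 0, i.e. (s - 4)*(s - 2)*(s + 2) = 0, at s = -2, 2, 4.
On [-2, 2] the curve lies above the axis; ∫[-2,2] (s**3 - 4*s**2 - 4*s + 16) ds = 128/3, giving area 128/3.
On [2, 4] the curve lies below the axis; ∫[2,4] (s**3 - 4*s**2 - 4*s + 16) ds = -20/3, giving area 20/3.
Total area = 128/3 + 20/3 = 148/3.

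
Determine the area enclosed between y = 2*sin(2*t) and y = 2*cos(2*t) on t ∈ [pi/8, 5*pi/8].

2*sqrt(2)

On [pi/8, 5*pi/8], (2*sin(2*t)) - (2*cos(2*t)) = 2*sin(2*t) - 2*cos(2*t) is ≥ 0 throughout, so the area is a single integral of |2*sin(2*t) - 2*cos(2*t)|.
∫[pi/8,5*pi/8] (2*sin(2*t) - 2*cos(2*t)) dt = 2*sqrt(2).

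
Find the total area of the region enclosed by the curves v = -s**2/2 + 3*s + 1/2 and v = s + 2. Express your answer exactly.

2/3

Set the curves equal: -s**2/2 + 3*s + 1/2 = s + 2, so -s**2/2 + 2*s - 3/2 = 0, which factors as -(s - 3)*(s - 1)/2 = 0. The curves meet at s = 1, 3.
On [1, 3], v = -s**2/2 + 3*s + 1/2 is on top; that piece has area ∫[1,3] (-s**2/2 + 2*s - 3/2) ds = 2/3.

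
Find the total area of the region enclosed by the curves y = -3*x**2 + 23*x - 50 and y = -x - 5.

4

Set the curves equal: -3*x**2 + 23*x - 50 = -x - 5, so -3*x**2 + 24*x - 45 = 0, which factors as -3*(x - 5)*(x - 3) = 0. The curves meet at x = 3, 5.
On [3, 5], y = -3*x**2 + 23*x - 50 is on top; that piece has area ∫[3,5] (-3*x**2 + 24*x - 45) dx = 4.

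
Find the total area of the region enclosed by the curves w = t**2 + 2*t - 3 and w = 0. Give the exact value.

32/3

Set the curves equal: t**2 + 2*t - 3 = 0, so t**2 + 2*t - 3 = 0, which factors as (t - 1)*(t + 3) = 0. The curves meet at t = -3, 1.
On [-3, 1], w = 0 is on top; that piece has area ∫[-3,1] (-(t**2 + 2*t - 3)) dt = 32/3.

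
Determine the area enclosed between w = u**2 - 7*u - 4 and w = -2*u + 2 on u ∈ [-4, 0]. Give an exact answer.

The difference (u**2 - 7*u - 4) - (-2*u + 2) = u**2 - 5*u - 6 changes sign at u = -1 inside [-4, 0], so split the integral there.
∫[-4,-1] (u**2 - 5*u - 6) du = 81/2.
∫[-1,0] (u**2 - 5*u - 6) du = -19/6; the area of that piece is 19/6.
Total area = 81/2 + 19/6 = 131/3.

131/3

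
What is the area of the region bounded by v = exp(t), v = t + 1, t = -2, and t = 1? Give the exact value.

On [-2, 1], (exp(t)) - (t + 1) = -t + exp(t) - 1 is ≥ 0 throughout, so the area is a single integral of |-t + exp(t) - 1|.
∫[-2,1] (-t + exp(t) - 1) dt = -3/2 - exp(-2) + exp(1).

-3/2 - exp(-2) + exp(1)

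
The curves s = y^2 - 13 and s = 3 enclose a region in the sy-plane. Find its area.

256/3

Both boundary curves give s as a function of y, so integrate with respect to y. Setting them equal: y^2 - 16 = 0, i.e. (y - 4)*(y + 4) = 0, so they meet at y = -4, 4.
For y in [-4, 4], s = y^2 - 13 is on the left; area = ∫[-4,4] (-(y^2 - 16)) dy = 256/3.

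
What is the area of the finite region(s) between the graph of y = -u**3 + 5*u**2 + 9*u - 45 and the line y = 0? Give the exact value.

568/3

The curve meets the u-axis where -u**3 + 5*u**2 + 9*u - 45 = 0, i.e. -(u - 5)*(u - 3)*(u + 3) = 0, at u = -3, 3, 5.
On [-3, 3] the curve lies below the axis; ∫[-3,3] (-u**3 + 5*u**2 + 9*u - 45) du = -180, giving area 180.
On [3, 5] the curve lies above the axis; ∫[3,5] (-u**3 + 5*u**2 + 9*u - 45) du = 28/3, giving area 28/3.
Total area = 180 + 28/3 = 568/3.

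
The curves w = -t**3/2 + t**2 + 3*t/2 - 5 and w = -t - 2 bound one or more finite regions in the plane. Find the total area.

253/24

Set the curves equal: -t**3/2 + t**2 + 3*t/2 - 5 = -t - 2, so -t**3/2 + t**2 + 5*t/2 - 3 = 0, which factors as -(t - 3)*(t - 1)*(t + 2)/2 = 0. The curves meet at t = -2, 1, 3.
On [-2, 1], w = -t - 2 is on top; that piece has area ∫[-2,1] (-(-t**3/2 + t**2 + 5*t/2 - 3)) dt = 63/8.
On [1, 3], w = -t**3/2 + t**2 + 3*t/2 - 5 is on top; that piece has area ∫[1,3] (-t**3/2 + t**2 + 5*t/2 - 3) dt = 8/3.
Total enclosed area = 63/8 + 8/3 = 253/24.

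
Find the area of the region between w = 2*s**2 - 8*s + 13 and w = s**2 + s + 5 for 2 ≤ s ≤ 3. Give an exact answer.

On [2, 3], (2*s**2 - 8*s + 13) - (s**2 + s + 5) = s**2 - 9*s + 8 is ≤ 0 throughout, so the area is a single integral of |s**2 - 9*s + 8|.
∫[2,3] (s**2 - 9*s + 8) ds = -49/6; the area of that piece is 49/6.

49/6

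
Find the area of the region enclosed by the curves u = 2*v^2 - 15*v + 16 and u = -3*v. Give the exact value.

Both boundary curves give u as a function of v, so integrate with respect to v. Setting them equal: 2*v^2 - 12*v + 16 = 0, i.e. 2*(v - 4)*(v - 2) = 0, so they meet at v = 2, 4.
For v in [2, 4], u = 2*v^2 - 15*v + 16 is on the left; area = ∫[2,4] (-(2*v^2 - 12*v + 16)) dv = 8/3.

8/3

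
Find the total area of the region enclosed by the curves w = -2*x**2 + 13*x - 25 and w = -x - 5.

9

Set the curves equal: -2*x**2 + 13*x - 25 = -x - 5, so -2*x**2 + 14*x - 20 = 0, which factors as -2*(x - 5)*(x - 2) = 0. The curves meet at x = 2, 5.
On [2, 5], w = -2*x**2 + 13*x - 25 is on top; that piece has area ∫[2,5] (-2*x**2 + 14*x - 20) dx = 9.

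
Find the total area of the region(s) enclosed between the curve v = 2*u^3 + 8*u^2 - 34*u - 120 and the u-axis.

The curve meets the u-axis where 2*u^3 + 8*u^2 - 34*u - 120 = 0, i.e. 2*(u - 4)*(u + 3)*(u + 5) = 0, at u = -5, -3, 4.
On [-5, -3] the curve lies above the axis; ∫[-5,-3] (2*u^3 + 8*u^2 - 34*u - 120) du = 64/3, giving area 64/3.
On [-3, 4] the curve lies below the axis; ∫[-3,4] (2*u^3 + 8*u^2 - 34*u - 120) du = -3773/6, giving area 3773/6.
Total area = 64/3 + 3773/6 = 3901/6.

3901/6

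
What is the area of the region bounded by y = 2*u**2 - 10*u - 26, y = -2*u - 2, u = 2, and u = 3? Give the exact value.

On [2, 3], (2*u**2 - 10*u - 26) - (-2*u - 2) = 2*u**2 - 8*u - 24 is ≤ 0 throughout, so the area is a single integral of |2*u**2 - 8*u - 24|.
∫[2,3] (2*u**2 - 8*u - 24) du = -94/3; the area of that piece is 94/3.

94/3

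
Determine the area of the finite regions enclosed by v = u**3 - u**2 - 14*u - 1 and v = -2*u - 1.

Set the curves equal: u**3 - u**2 - 14*u - 1 = -2*u - 1, so u**3 - u**2 - 12*u = 0, which factors as u*(u - 4)*(u + 3) = 0. The curves meet at u = -3, 0, 4.
On [-3, 0], v = u**3 - u**2 - 14*u - 1 is on top; that piece has area ∫[-3,0] (u**3 - u**2 - 12*u) du = 99/4.
On [0, 4], v = -2*u - 1 is on top; that piece has area ∫[0,4] (-(u**3 - u**2 - 12*u)) du = 160/3.
Total enclosed area = 99/4 + 160/3 = 937/12.

937/12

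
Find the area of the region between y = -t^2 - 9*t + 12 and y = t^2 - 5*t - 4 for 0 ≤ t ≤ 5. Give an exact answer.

The difference (-t^2 - 9*t + 12) - (t^2 - 5*t - 4) = -2*t^2 - 4*t + 16 changes sign at t = 2 inside [0, 5], so split the integral there.
∫[0,2] (-2*t^2 - 4*t + 16) dt = 56/3.
∫[2,5] (-2*t^2 - 4*t + 16) dt = -72; the area of that piece is 72.
Total area = 56/3 + 72 = 272/3.

272/3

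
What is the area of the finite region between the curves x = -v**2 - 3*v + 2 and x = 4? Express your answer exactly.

Both boundary curves give x as a function of v, so integrate with respect to v. Setting them equal: -v**2 - 3*v - 2 = 0, i.e. -(v + 1)*(v + 2) = 0, so they meet at v = -2, -1.
For v in [-2, -1], x = -v**2 - 3*v + 2 is on the right; area = ∫[-2,-1] (-v**2 - 3*v - 2) dv = 1/6.

1/6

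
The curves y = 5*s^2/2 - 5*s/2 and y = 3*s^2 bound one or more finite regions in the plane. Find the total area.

Set the curves equal: 5*s^2/2 - 5*s/2 = 3*s^2, so -s^2/2 - 5*s/2 = 0, which factors as -s*(s + 5)/2 = 0. The curves meet at s = -5, 0.
On [-5, 0], y = 5*s^2/2 - 5*s/2 is on top; that piece has area ∫[-5,0] (-s^2/2 - 5*s/2) ds = 125/12.

125/12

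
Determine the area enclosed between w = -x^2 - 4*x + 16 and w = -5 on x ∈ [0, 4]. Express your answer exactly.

124/3

The difference (-x^2 - 4*x + 16) - (-5) = -x^2 - 4*x + 21 changes sign at x = 3 inside [0, 4], so split the integral there.
∫[0,3] (-x^2 - 4*x + 21) dx = 36.
∫[3,4] (-x^2 - 4*x + 21) dx = -16/3; the area of that piece is 16/3.
Total area = 36 + 16/3 = 124/3.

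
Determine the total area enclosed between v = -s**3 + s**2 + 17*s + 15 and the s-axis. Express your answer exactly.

The curve meets the s-axis where -s**3 + s**2 + 17*s + 15 = 0, i.e. -(s - 5)*(s + 1)*(s + 3) = 0, at s = -3, -1, 5.
On [-3, -1] the curve lies below the axis; ∫[-3,-1] (-s**3 + s**2 + 17*s + 15) ds = -28/3, giving area 28/3.
On [-1, 5] the curve lies above the axis; ∫[-1,5] (-s**3 + s**2 + 17*s + 15) ds = 180, giving area 180.
Total area = 28/3 + 180 = 568/3.

568/3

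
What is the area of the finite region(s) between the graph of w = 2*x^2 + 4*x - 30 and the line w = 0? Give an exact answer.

The curve meets the x-axis where 2*x^2 + 4*x - 30 = 0, i.e. 2*(x - 3)*(x + 5) = 0, at x = -5, 3.
On [-5, 3] the curve lies below the axis; ∫[-5,3] (2*x^2 + 4*x - 30) dx = -512/3, giving area 512/3.

512/3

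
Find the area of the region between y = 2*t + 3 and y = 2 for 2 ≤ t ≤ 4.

14

On [2, 4], (2*t + 3) - (2) = 2*t + 1 is ≥ 0 throughout, so the area is a single integral of |2*t + 1|.
∫[2,4] (2*t + 1) dt = 14.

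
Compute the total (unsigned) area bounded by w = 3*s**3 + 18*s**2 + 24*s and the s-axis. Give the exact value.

The curve meets the s-axis where 3*s**3 + 18*s**2 + 24*s = 0, i.e. 3*s*(s + 2)*(s + 4) = 0, at s = -4, -2, 0.
On [-4, -2] the curve lies above the axis; ∫[-4,-2] (3*s**3 + 18*s**2 + 24*s) ds = 12, giving area 12.
On [-2, 0] the curve lies below the axis; ∫[-2,0] (3*s**3 + 18*s**2 + 24*s) ds = -12, giving area 12.
Total area = 12 + 12 = 24.

24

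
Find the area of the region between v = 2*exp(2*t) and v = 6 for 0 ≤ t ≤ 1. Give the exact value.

-11 + 6*log(3) + exp(2)

The difference (2*exp(2*t)) - (6) = 2*exp(2*t) - 6 changes sign at t = log(3)/2 inside [0, 1], so split the integral there.
∫[0,log(3)/2] (2*exp(2*t) - 6) dt = 2 - log(27); the area of that piece is -2 + log(27).
∫[log(3)/2,1] (2*exp(2*t) - 6) dt = -9 + 3*log(3) + exp(2).
Total area = (-2 + log(27)) + (-9 + 3*log(3) + exp(2)) = -11 + 6*log(3) + exp(2).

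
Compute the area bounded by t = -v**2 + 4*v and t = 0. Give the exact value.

32/3

Both boundary curves give t as a function of v, so integrate with respect to v. Setting them equal: -v**2 + 4*v = 0, i.e. -v*(v - 4) = 0, so they meet at v = 0, 4.
For v in [0, 4], t = -v**2 + 4*v is on the right; area = ∫[0,4] (-v**2 + 4*v) dv = 32/3.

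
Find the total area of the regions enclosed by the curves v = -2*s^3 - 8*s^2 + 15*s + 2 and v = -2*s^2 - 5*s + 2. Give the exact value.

407/2

Set the curves equal: -2*s^3 - 8*s^2 + 15*s + 2 = -2*s^2 - 5*s + 2, so -2*s^3 - 6*s^2 + 20*s = 0, which factors as -2*s*(s - 2)*(s + 5) = 0. The curves meet at s = -5, 0, 2.
On [-5, 0], v = -2*s^2 - 5*s + 2 is on top; that piece has area ∫[-5,0] (-(-2*s^3 - 6*s^2 + 20*s)) ds = 375/2.
On [0, 2], v = -2*s^3 - 8*s^2 + 15*s + 2 is on top; that piece has area ∫[0,2] (-2*s^3 - 6*s^2 + 20*s) ds = 16.
Total enclosed area = 375/2 + 16 = 407/2.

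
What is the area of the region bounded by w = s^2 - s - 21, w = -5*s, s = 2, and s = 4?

The difference (s^2 - s - 21) - (-5*s) = s^2 + 4*s - 21 changes sign at s = 3 inside [2, 4], so split the integral there.
∫[2,3] (s^2 + 4*s - 21) ds = -14/3; the area of that piece is 14/3.
∫[3,4] (s^2 + 4*s - 21) ds = 16/3.
Total area = 14/3 + 16/3 = 10.

10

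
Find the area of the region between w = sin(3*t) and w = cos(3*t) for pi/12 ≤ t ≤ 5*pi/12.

On [pi/12, 5*pi/12], (sin(3*t)) - (cos(3*t)) = sin(3*t) - cos(3*t) is ≥ 0 throughout, so the area is a single integral of |sin(3*t) - cos(3*t)|.
∫[pi/12,5*pi/12] (sin(3*t) - cos(3*t)) dt = 2*sqrt(2)/3.

2*sqrt(2)/3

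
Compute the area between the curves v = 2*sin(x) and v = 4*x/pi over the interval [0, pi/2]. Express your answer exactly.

2 - pi/2

On [0, pi/2], (2*sin(x)) - (4*x/pi) = -4*x/pi + 2*sin(x) is ≥ 0 throughout, so the area is a single integral of |-4*x/pi + 2*sin(x)|.
∫[0,pi/2] (-4*x/pi + 2*sin(x)) dx = 2 - pi/2.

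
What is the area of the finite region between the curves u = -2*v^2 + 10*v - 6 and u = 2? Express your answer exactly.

Both boundary curves give u as a function of v, so integrate with respect to v. Setting them equal: -2*v^2 + 10*v - 8 = 0, i.e. -2*(v - 4)*(v - 1) = 0, so they meet at v = 1, 4.
For v in [1, 4], u = -2*v^2 + 10*v - 6 is on the right; area = ∫[1,4] (-2*v^2 + 10*v - 8) dv = 9.

9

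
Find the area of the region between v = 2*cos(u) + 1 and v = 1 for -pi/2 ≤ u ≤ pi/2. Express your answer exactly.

On [-pi/2, pi/2], (2*cos(u) + 1) - (1) = 2*cos(u) is ≥ 0 throughout, so the area is a single integral of |2*cos(u)|.
∫[-pi/2,pi/2] (2*cos(u)) du = 4.

4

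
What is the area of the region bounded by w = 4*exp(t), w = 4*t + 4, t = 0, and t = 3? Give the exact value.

On [0, 3], (4*exp(t)) - (4*t + 4) = -4*t + 4*exp(t) - 4 is ≥ 0 throughout, so the area is a single integral of |-4*t + 4*exp(t) - 4|.
∫[0,3] (-4*t + 4*exp(t) - 4) dt = -34 + 4*exp(3).

-34 + 4*exp(3)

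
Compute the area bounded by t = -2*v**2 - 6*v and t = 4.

1/3

Both boundary curves give t as a function of v, so integrate with respect to v. Setting them equal: -2*v**2 - 6*v - 4 = 0, i.e. -2*(v + 1)*(v + 2) = 0, so they meet at v = -2, -1.
For v in [-2, -1], t = -2*v**2 - 6*v is on the right; area = ∫[-2,-1] (-2*v**2 - 6*v - 4) dv = 1/3.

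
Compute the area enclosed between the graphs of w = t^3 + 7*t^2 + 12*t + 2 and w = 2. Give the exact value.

71/6

Set the curves equal: t^3 + 7*t^2 + 12*t + 2 = 2, so t^3 + 7*t^2 + 12*t = 0, which factors as t*(t + 3)*(t + 4) = 0. The curves meet at t = -4, -3, 0.
On [-4, -3], w = t^3 + 7*t^2 + 12*t + 2 is on top; that piece has area ∫[-4,-3] (t^3 + 7*t^2 + 12*t) dt = 7/12.
On [-3, 0], w = 2 is on top; that piece has area ∫[-3,0] (-(t^3 + 7*t^2 + 12*t)) dt = 45/4.
Total enclosed area = 7/12 + 45/4 = 71/6.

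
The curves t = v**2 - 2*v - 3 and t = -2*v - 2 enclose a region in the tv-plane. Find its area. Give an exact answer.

4/3

Both boundary curves give t as a function of v, so integrate with respect to v. Setting them equal: v**2 - 1 = 0, i.e. (v - 1)*(v + 1) = 0, so they meet at v = -1, 1.
For v in [-1, 1], t = v**2 - 2*v - 3 is on the left; area = ∫[-1,1] (-(v**2 - 1)) dv = 4/3.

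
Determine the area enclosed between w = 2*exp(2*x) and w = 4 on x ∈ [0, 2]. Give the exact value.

The difference (2*exp(2*x)) - (4) = 2*exp(2*x) - 4 changes sign at x = log(2)/2 inside [0, 2], so split the integral there.
∫[0,log(2)/2] (2*exp(2*x) - 4) dx = 1 - log(4); the area of that piece is -1 + log(4).
∫[log(2)/2,2] (2*exp(2*x) - 4) dx = -10 + 2*log(2) + exp(4).
Total area = (-1 + log(4)) + (-10 + 2*log(2) + exp(4)) = -11 + 4*log(2) + exp(4).

-11 + 4*log(2) + exp(4)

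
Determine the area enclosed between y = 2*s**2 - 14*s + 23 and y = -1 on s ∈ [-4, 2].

On [-4, 2], (2*s**2 - 14*s + 23) - (-1) = 2*s**2 - 14*s + 24 is ≥ 0 throughout, so the area is a single integral of |2*s**2 - 14*s + 24|.
∫[-4,2] (2*s**2 - 14*s + 24) ds = 276.

276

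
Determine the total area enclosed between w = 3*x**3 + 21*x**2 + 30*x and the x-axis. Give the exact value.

253/4

The curve meets the x-axis where 3*x**3 + 21*x**2 + 30*x = 0, i.e. 3*x*(x + 2)*(x + 5) = 0, at x = -5, -2, 0.
On [-5, -2] the curve lies above the axis; ∫[-5,-2] (3*x**3 + 21*x**2 + 30*x) dx = 189/4, giving area 189/4.
On [-2, 0] the curve lies below the axis; ∫[-2,0] (3*x**3 + 21*x**2 + 30*x) dx = -16, giving area 16.
Total area = 189/4 + 16 = 253/4.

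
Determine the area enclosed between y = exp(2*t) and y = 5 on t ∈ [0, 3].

The difference (exp(2*t)) - (5) = exp(2*t) - 5 changes sign at t = log(5)/2 inside [0, 3], so split the integral there.
∫[0,log(5)/2] (exp(2*t) - 5) dt = 2 - 5*log(5)/2; the area of that piece is -2 + 5*log(5)/2.
∫[log(5)/2,3] (exp(2*t) - 5) dt = -35/2 + 5*log(5)/2 + exp(6)/2.
Total area = (-2 + 5*log(5)/2) + (-35/2 + 5*log(5)/2 + exp(6)/2) = -39/2 + 5*log(5) + exp(6)/2.

-39/2 + 5*log(5) + exp(6)/2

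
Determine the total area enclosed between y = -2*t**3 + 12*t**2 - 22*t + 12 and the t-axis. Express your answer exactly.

The curve meets the t-axis where -2*t**3 + 12*t**2 - 22*t + 12 = 0, i.e. -2*(t - 3)*(t - 2)*(t - 1) = 0, at t = 1, 2, 3.
On [1, 2] the curve lies below the axis; ∫[1,2] (-2*t**3 + 12*t**2 - 22*t + 12) dt = -1/2, giving area 1/2.
On [2, 3] the curve lies above the axis; ∫[2,3] (-2*t**3 + 12*t**2 - 22*t + 12) dt = 1/2, giving area 1/2.
Total area = 1/2 + 1/2 = 1.

1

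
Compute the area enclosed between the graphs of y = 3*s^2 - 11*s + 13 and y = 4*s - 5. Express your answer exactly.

1/2

Set the curves equal: 3*s^2 - 11*s + 13 = 4*s - 5, so 3*s^2 - 15*s + 18 = 0, which factors as 3*(s - 3)*(s - 2) = 0. The curves meet at s = 2, 3.
On [2, 3], y = 4*s - 5 is on top; that piece has area ∫[2,3] (-(3*s^2 - 15*s + 18)) ds = 1/2.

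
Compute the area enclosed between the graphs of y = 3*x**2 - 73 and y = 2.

500

Set the curves equal: 3*x**2 - 73 = 2, so 3*x**2 - 75 = 0, which factors as 3*(x - 5)*(x + 5) = 0. The curves meet at x = -5, 5.
On [-5, 5], y = 2 is on top; that piece has area ∫[-5,5] (-(3*x**2 - 75)) dx = 500.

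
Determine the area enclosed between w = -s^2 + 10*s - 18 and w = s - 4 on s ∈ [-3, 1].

304/3

On [-3, 1], (-s^2 + 10*s - 18) - (s - 4) = -s^2 + 9*s - 14 is ≤ 0 throughout, so the area is a single integral of |-s^2 + 9*s - 14|.
∫[-3,1] (-s^2 + 9*s - 14) ds = -304/3; the area of that piece is 304/3.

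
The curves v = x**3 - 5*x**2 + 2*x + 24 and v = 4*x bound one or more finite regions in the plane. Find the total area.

443/6

Set the curves equal: x**3 - 5*x**2 + 2*x + 24 = 4*x, so x**3 - 5*x**2 - 2*x + 24 = 0, which factors as (x - 4)*(x - 3)*(x + 2) = 0. The curves meet at x = -2, 3, 4.
On [-2, 3], v = x**3 - 5*x**2 + 2*x + 24 is on top; that piece has area ∫[-2,3] (x**3 - 5*x**2 - 2*x + 24) dx = 875/12.
On [3, 4], v = 4*x is on top; that piece has area ∫[3,4] (-(x**3 - 5*x**2 - 2*x + 24)) dx = 11/12.
Total enclosed area = 875/12 + 11/12 = 443/6.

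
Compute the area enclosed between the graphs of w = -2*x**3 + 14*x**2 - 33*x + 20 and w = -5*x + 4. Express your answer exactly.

37/6

Set the curves equal: -2*x**3 + 14*x**2 - 33*x + 20 = -5*x + 4, so -2*x**3 + 14*x**2 - 28*x + 16 = 0, which factors as -2*(x - 4)*(x - 2)*(x - 1) = 0. The curves meet at x = 1, 2, 4.
On [1, 2], w = -5*x + 4 is on top; that piece has area ∫[1,2] (-(-2*x**3 + 14*x**2 - 28*x + 16)) dx = 5/6.
On [2, 4], w = -2*x**3 + 14*x**2 - 33*x + 20 is on top; that piece has area ∫[2,4] (-2*x**3 + 14*x**2 - 28*x + 16) dx = 16/3.
Total enclosed area = 5/6 + 16/3 = 37/6.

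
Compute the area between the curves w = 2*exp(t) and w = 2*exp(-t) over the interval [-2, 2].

The difference (2*exp(t)) - (2*exp(-t)) = 2*exp(t) - 2*exp(-t) changes sign at t = 0 inside [-2, 2], so split the integral there.
∫[-2,0] (2*exp(t) - 2*exp(-t)) dt = -2*exp(2) - 2*exp(-2) + 4; the area of that piece is -4 + 2*exp(-2) + 2*exp(2).
∫[0,2] (2*exp(t) - 2*exp(-t)) dt = -4 + 2*exp(-2) + 2*exp(2).
Total area = (-4 + 2*exp(-2) + 2*exp(2)) + (-4 + 2*exp(-2) + 2*exp(2)) = -8 + 4*exp(-2) + 4*exp(2).

-8 + 4*exp(-2) + 4*exp(2)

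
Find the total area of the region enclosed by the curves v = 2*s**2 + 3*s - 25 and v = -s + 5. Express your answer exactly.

Set the curves equal: 2*s**2 + 3*s - 25 = -s + 5, so 2*s**2 + 4*s - 30 = 0, which factors as 2*(s - 3)*(s + 5) = 0. The curves meet at s = -5, 3.
On [-5, 3], v = -s + 5 is on top; that piece has area ∫[-5,3] (-(2*s**2 + 4*s - 30)) ds = 512/3.

512/3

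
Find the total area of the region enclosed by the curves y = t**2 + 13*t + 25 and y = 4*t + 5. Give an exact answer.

1/6

Set the curves equal: t**2 + 13*t + 25 = 4*t + 5, so t**2 + 9*t + 20 = 0, which factors as (t + 4)*(t + 5) = 0. The curves meet at t = -5, -4.
On [-5, -4], y = 4*t + 5 is on top; that piece has area ∫[-5,-4] (-(t**2 + 9*t + 20)) dt = 1/6.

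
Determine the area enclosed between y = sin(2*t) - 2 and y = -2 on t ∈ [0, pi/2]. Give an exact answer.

On [0, pi/2], (sin(2*t) - 2) - (-2) = sin(2*t) is ≥ 0 throughout, so the area is a single integral of |sin(2*t)|.
∫[0,pi/2] (sin(2*t)) dt = 1.

1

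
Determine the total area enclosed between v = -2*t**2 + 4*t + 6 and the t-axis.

The curve meets the t-axis where -2*t**2 + 4*t + 6 = 0, i.e. -2*(t - 3)*(t + 1) = 0, at t = -1, 3.
On [-1, 3] the curve lies above the axis; ∫[-1,3] (-2*t**2 + 4*t + 6) dt = 64/3, giving area 64/3.

64/3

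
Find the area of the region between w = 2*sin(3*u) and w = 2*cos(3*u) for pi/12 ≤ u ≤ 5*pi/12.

On [pi/12, 5*pi/12], (2*sin(3*u)) - (2*cos(3*u)) = 2*sin(3*u) - 2*cos(3*u) is ≥ 0 throughout, so the area is a single integral of |2*sin(3*u) - 2*cos(3*u)|.
∫[pi/12,5*pi/12] (2*sin(3*u) - 2*cos(3*u)) du = 4*sqrt(2)/3.

4*sqrt(2)/3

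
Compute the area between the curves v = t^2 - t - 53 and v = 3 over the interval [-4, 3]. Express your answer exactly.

On [-4, 3], (t^2 - t - 53) - (3) = t^2 - t - 56 is ≤ 0 throughout, so the area is a single integral of |t^2 - t - 56|.
∫[-4,3] (t^2 - t - 56) dt = -2149/6; the area of that piece is 2149/6.

2149/6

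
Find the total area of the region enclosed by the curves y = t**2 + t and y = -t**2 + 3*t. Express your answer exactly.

Set the curves equal: t**2 + t = -t**2 + 3*t, so 2*t**2 - 2*t = 0, which factors as 2*t*(t - 1) = 0. The curves meet at t = 0, 1.
On [0, 1], y = -t**2 + 3*t is on top; that piece has area ∫[0,1] (-(2*t**2 - 2*t)) dt = 1/3.

1/3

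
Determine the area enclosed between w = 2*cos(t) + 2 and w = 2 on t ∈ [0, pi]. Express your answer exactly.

The difference (2*cos(t) + 2) - (2) = 2*cos(t) changes sign at t = pi/2 inside [0, pi], so split the integral there.
∫[0,pi/2] (2*cos(t)) dt = 2.
∫[pi/2,pi] (2*cos(t)) dt = -2; the area of that piece is 2.
Total area = 2 + 2 = 4.

4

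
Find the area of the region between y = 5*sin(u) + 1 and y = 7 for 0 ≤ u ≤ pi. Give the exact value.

On [0, pi], (5*sin(u) + 1) - (7) = 5*sin(u) - 6 is ≤ 0 throughout, so the area is a single integral of |5*sin(u) - 6|.
∫[0,pi] (5*sin(u) - 6) du = 10 - 6*pi; the area of that piece is -10 + 6*pi.

-10 + 6*pi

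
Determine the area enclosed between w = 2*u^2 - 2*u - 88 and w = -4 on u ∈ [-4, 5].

On [-4, 5], (2*u^2 - 2*u - 88) - (-4) = 2*u^2 - 2*u - 84 is ≤ 0 throughout, so the area is a single integral of |2*u^2 - 2*u - 84|.
∫[-4,5] (2*u^2 - 2*u - 84) du = -639; the area of that piece is 639.

639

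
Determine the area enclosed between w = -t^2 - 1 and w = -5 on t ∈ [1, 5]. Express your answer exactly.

86/3

The difference (-t^2 - 1) - (-5) = -t^2 + 4 changes sign at t = 2 inside [1, 5], so split the integral there.
∫[1,2] (-t^2 + 4) dt = 5/3.
∫[2,5] (-t^2 + 4) dt = -27; the area of that piece is 27.
Total area = 5/3 + 27 = 86/3.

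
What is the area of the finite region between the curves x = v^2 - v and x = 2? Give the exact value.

Both boundary curves give x as a function of v, so integrate with respect to v. Setting them equal: v^2 - v - 2 = 0, i.e. (v - 2)*(v + 1) = 0, so they meet at v = -1, 2.
For v in [-1, 2], x = v^2 - v is on the left; area = ∫[-1,2] (-(v^2 - v - 2)) dv = 9/2.

9/2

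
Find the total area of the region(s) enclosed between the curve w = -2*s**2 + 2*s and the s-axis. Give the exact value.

1/3

The curve meets the s-axis where -2*s**2 + 2*s = 0, i.e. -2*s*(s - 1) = 0, at s = 0, 1.
On [0, 1] the curve lies above the axis; ∫[0,1] (-2*s**2 + 2*s) ds = 1/3, giving area 1/3.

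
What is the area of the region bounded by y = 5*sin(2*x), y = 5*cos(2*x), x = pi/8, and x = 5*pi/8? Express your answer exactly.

On [pi/8, 5*pi/8], (5*sin(2*x)) - (5*cos(2*x)) = 5*sin(2*x) - 5*cos(2*x) is ≥ 0 throughout, so the area is a single integral of |5*sin(2*x) - 5*cos(2*x)|.
∫[pi/8,5*pi/8] (5*sin(2*x) - 5*cos(2*x)) dx = 5*sqrt(2).

5*sqrt(2)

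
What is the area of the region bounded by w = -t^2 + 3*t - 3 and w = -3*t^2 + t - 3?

Set the curves equal: -t^2 + 3*t - 3 = -3*t^2 + t - 3, so 2*t^2 + 2*t = 0, which factors as 2*t*(t + 1) = 0. The curves meet at t = -1, 0.
On [-1, 0], w = -3*t^2 + t - 3 is on top; that piece has area ∫[-1,0] (-(2*t^2 + 2*t)) dt = 1/3.

1/3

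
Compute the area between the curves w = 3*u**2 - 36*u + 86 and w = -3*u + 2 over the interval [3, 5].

9

The difference (3*u**2 - 36*u + 86) - (-3*u + 2) = 3*u**2 - 33*u + 84 changes sign at u = 4 inside [3, 5], so split the integral there.
∫[3,4] (3*u**2 - 33*u + 84) du = 11/2.
∫[4,5] (3*u**2 - 33*u + 84) du = -7/2; the area of that piece is 7/2.
Total area = 11/2 + 7/2 = 9.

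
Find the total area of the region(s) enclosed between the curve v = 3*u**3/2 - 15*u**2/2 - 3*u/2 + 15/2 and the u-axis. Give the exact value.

74

The curve meets the u-axis where 3*u**3/2 - 15*u**2/2 - 3*u/2 + 15/2 = 0, i.e. 3*(u - 5)*(u - 1)*(u + 1)/2 = 0, at u = -1, 1, 5.
On [-1, 1] the curve lies above the axis; ∫[-1,1] (3*u**3/2 - 15*u**2/2 - 3*u/2 + 15/2) du = 10, giving area 10.
On [1, 5] the curve lies below the axis; ∫[1,5] (3*u**3/2 - 15*u**2/2 - 3*u/2 + 15/2) du = -64, giving area 64.
Total area = 10 + 64 = 74.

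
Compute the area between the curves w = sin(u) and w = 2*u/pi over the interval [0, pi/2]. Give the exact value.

1 - pi/4

On [0, pi/2], (sin(u)) - (2*u/pi) = -2*u/pi + sin(u) is ≥ 0 throughout, so the area is a single integral of |-2*u/pi + sin(u)|.
∫[0,pi/2] (-2*u/pi + sin(u)) du = 1 - pi/4.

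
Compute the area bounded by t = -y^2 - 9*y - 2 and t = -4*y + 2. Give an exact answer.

9/2

Both boundary curves give t as a function of y, so integrate with respect to y. Setting them equal: -y^2 - 5*y - 4 = 0, i.e. -(y + 1)*(y + 4) = 0, so they meet at y = -4, -1.
For y in [-4, -1], t = -y^2 - 9*y - 2 is on the right; area = ∫[-4,-1] (-y^2 - 5*y - 4) dy = 9/2.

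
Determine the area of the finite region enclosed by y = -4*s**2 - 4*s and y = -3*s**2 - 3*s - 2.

9/2

Set the curves equal: -4*s**2 - 4*s = -3*s**2 - 3*s - 2, so -s**2 - s + 2 = 0, which factors as -(s - 1)*(s + 2) = 0. The curves meet at s = -2, 1.
On [-2, 1], y = -4*s**2 - 4*s is on top; that piece has area ∫[-2,1] (-s**2 - s + 2) ds = 9/2.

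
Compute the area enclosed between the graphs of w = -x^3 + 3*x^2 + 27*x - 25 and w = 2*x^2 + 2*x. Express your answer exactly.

1012/3

Set the curves equal: -x^3 + 3*x^2 + 27*x - 25 = 2*x^2 + 2*x, so -x^3 + x^2 + 25*x - 25 = 0, which factors as -(x - 5)*(x - 1)*(x + 5) = 0. The curves meet at x = -5, 1, 5.
On [-5, 1], w = 2*x^2 + 2*x is on top; that piece has area ∫[-5,1] (-(-x^3 + x^2 + 25*x - 25)) dx = 252.
On [1, 5], w = -x^3 + 3*x^2 + 27*x - 25 is on top; that piece has area ∫[1,5] (-x^3 + x^2 + 25*x - 25) dx = 256/3.
Total enclosed area = 252 + 256/3 = 1012/3.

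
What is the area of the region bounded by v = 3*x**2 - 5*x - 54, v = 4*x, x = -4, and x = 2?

227

The difference (3*x**2 - 5*x - 54) - (4*x) = 3*x**2 - 9*x - 54 changes sign at x = -3 inside [-4, 2], so split the integral there.
∫[-4,-3] (3*x**2 - 9*x - 54) dx = 29/2.
∫[-3,2] (3*x**2 - 9*x - 54) dx = -425/2; the area of that piece is 425/2.
Total area = 29/2 + 425/2 = 227.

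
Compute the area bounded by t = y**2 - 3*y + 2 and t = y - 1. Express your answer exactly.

Both boundary curves give t as a function of y, so integrate with respect to y. Setting them equal: y**2 - 4*y + 3 = 0, i.e. (y - 3)*(y - 1) = 0, so they meet at y = 1, 3.
For y in [1, 3], t = y**2 - 3*y + 2 is on the left; area = ∫[1,3] (-(y**2 - 4*y + 3)) dy = 4/3.

4/3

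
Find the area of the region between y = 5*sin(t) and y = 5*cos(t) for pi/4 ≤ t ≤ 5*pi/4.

On [pi/4, 5*pi/4], (5*sin(t)) - (5*cos(t)) = 5*sin(t) - 5*cos(t) is ≥ 0 throughout, so the area is a single integral of |5*sin(t) - 5*cos(t)|.
∫[pi/4,5*pi/4] (5*sin(t) - 5*cos(t)) dt = 10*sqrt(2).

10*sqrt(2)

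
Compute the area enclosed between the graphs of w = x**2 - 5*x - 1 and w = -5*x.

4/3

Set the curves equal: x**2 - 5*x - 1 = -5*x, so x**2 - 1 = 0, which factors as (x - 1)*(x + 1) = 0. The curves meet at x = -1, 1.
On [-1, 1], w = -5*x is on top; that piece has area ∫[-1,1] (-(x**2 - 1)) dx = 4/3.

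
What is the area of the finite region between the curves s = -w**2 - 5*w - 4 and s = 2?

Both boundary curves give s as a function of w, so integrate with respect to w. Setting them equal: -w**2 - 5*w - 6 = 0, i.e. -(w + 2)*(w + 3) = 0, so they meet at w = -3, -2.
For w in [-3, -2], s = -w**2 - 5*w - 4 is on the right; area = ∫[-3,-2] (-w**2 - 5*w - 6) dw = 1/6.

1/6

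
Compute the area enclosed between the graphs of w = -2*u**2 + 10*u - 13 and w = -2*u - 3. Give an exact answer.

64/3

Set the curves equal: -2*u**2 + 10*u - 13 = -2*u - 3, so -2*u**2 + 12*u - 10 = 0, which factors as -2*(u - 5)*(u - 1) = 0. The curves meet at u = 1, 5.
On [1, 5], w = -2*u**2 + 10*u - 13 is on top; that piece has area ∫[1,5] (-2*u**2 + 12*u - 10) du = 64/3.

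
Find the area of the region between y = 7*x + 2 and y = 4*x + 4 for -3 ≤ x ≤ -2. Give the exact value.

19/2

On [-3, -2], (7*x + 2) - (4*x + 4) = 3*x - 2 is ≤ 0 throughout, so the area is a single integral of |3*x - 2|.
∫[-3,-2] (3*x - 2) dx = -19/2; the area of that piece is 19/2.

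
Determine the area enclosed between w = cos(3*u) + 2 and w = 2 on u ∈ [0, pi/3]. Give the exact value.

The difference (cos(3*u) + 2) - (2) = cos(3*u) changes sign at u = pi/6 inside [0, pi/3], so split the integral there.
∫[0,pi/6] (cos(3*u)) du = 1/3.
∫[pi/6,pi/3] (cos(3*u)) du = -1/3; the area of that piece is 1/3.
Total area = 1/3 + 1/3 = 2/3.

2/3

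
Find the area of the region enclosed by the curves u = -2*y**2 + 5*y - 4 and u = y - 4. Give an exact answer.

8/3

Both boundary curves give u as a function of y, so integrate with respect to y. Setting them equal: -2*y**2 + 4*y = 0, i.e. -2*y*(y - 2) = 0, so they meet at y = 0, 2.
For y in [0, 2], u = -2*y**2 + 5*y - 4 is on the right; area = ∫[0,2] (-2*y**2 + 4*y) dy = 8/3.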